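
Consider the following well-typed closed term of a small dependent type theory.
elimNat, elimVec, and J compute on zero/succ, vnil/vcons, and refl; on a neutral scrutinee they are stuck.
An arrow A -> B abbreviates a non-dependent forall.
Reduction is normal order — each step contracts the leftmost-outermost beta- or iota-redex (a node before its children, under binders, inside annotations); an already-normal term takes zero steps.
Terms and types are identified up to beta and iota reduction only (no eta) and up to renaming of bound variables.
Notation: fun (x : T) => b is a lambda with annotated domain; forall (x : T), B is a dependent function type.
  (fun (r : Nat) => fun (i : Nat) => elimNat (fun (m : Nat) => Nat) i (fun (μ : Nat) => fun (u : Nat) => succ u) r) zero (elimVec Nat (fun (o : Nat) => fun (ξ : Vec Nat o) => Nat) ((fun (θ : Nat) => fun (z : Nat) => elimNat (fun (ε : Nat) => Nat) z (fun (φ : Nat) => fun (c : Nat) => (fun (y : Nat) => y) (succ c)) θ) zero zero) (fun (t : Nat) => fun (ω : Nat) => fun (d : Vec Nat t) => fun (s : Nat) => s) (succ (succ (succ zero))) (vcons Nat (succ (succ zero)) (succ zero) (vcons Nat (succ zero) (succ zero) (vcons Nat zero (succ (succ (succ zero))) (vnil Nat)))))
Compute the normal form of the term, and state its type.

reduced normal form:
  zero
the term's type:
  Nat


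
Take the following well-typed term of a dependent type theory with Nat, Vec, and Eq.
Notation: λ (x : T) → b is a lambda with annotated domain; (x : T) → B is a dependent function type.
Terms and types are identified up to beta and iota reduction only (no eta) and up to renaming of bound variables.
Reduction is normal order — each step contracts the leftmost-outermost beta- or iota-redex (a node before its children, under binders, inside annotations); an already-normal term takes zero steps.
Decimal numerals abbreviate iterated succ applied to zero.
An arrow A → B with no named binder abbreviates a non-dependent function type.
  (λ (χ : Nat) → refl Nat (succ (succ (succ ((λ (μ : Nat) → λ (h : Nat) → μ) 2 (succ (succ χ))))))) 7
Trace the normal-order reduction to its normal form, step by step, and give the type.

normal-order reduction sequence:
  (λ (χ : Nat) → refl Nat (succ (succ (succ ((λ (μ : Nat) → λ (h : Nat) → μ) 2 (succ (succ χ))))))) 7
  ~> refl Nat (succ (succ (succ ((λ (χ : Nat) → λ (μ : Nat) → χ) 2 9))))
  ~> refl Nat (succ (succ (succ ((λ (χ : Nat) → 2) 9))))
  ~> refl Nat 5
inferred type:
  Eq Nat 5 5


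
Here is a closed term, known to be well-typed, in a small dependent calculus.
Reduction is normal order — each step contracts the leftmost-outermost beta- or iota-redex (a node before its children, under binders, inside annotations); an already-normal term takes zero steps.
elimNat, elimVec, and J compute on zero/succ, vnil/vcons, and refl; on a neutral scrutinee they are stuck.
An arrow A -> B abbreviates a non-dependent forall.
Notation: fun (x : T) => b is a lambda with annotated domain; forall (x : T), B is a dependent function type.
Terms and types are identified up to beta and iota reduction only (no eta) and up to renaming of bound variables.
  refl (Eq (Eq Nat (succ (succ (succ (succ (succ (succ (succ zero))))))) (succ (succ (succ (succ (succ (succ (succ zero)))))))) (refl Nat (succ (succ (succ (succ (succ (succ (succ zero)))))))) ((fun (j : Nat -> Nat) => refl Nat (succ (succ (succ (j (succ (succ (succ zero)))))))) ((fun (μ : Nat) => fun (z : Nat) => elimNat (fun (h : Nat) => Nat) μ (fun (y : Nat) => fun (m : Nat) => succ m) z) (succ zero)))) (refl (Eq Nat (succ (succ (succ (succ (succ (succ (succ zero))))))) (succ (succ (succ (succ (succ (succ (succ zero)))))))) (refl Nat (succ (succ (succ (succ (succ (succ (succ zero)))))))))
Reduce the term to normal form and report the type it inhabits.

normal form:
  refl (Eq (Eq Nat (succ (succ (succ (succ (succ (succ (succ zero))))))) (succ (succ (succ (succ (succ (succ (succ zero)))))))) (refl Nat (succ (succ (succ (succ (succ (succ (succ zero)))))))) (refl Nat (succ (succ (succ (succ (succ (succ (succ zero))))))))) (refl (Eq Nat (succ (succ (succ (succ (succ (succ (succ zero))))))) (succ (succ (succ (succ (succ (succ (succ zero)))))))) (refl Nat (succ (succ (succ (succ (succ (succ (succ zero)))))))))
the term's type:
  Eq (Eq (Eq Nat (succ (succ (succ (succ (succ (succ (succ zero))))))) (succ (succ (succ (succ (succ (succ (succ zero)))))))) (refl Nat (succ (succ (succ (succ (succ (succ (succ zero)))))))) (refl Nat (succ (succ (succ (succ (succ (succ (succ zero))))))))) (refl (Eq Nat (succ (succ (succ (succ (succ (succ (succ zero))))))) (succ (succ (succ (succ (succ (succ (succ zero)))))))) (refl Nat (succ (succ (succ (succ (succ (succ (succ zero))))))))) (refl (Eq Nat (succ (succ (succ (succ (succ (succ (succ zero))))))) (succ (succ (succ (succ (succ (succ (succ zero)))))))) (refl Nat (succ (succ (succ (succ (succ (succ (succ zero)))))))))
observation: 13 normal-order steps separate the term from its normal form.


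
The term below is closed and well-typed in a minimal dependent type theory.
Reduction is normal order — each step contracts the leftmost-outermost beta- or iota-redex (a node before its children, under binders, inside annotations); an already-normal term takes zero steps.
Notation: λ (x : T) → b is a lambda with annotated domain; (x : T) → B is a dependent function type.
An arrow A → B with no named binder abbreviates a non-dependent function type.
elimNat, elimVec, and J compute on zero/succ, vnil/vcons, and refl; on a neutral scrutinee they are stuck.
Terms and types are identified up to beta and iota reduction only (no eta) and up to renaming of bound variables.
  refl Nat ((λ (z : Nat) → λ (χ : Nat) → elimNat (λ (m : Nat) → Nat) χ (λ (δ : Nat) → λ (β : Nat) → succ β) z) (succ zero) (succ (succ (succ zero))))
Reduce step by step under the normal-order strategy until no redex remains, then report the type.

normal-order reduction:
  refl Nat ((λ (z : Nat) → λ (χ : Nat) → elimNat (λ (m : Nat) → Nat) χ (λ (δ : Nat) → λ (β : Nat) → succ β) z) (succ zero) (succ (succ (succ zero))))
  ~> refl Nat ((λ (z : Nat) → elimNat (λ (χ : Nat) → Nat) z (λ (m : Nat) → λ (δ : Nat) → succ δ) (succ zero)) (succ (succ (succ zero))))
  ~> refl Nat (elimNat (λ (z : Nat) → Nat) (succ (succ (succ zero))) (λ (χ : Nat) → λ (m : Nat) → succ m) (succ zero))
  ~> refl Nat ((λ (z : Nat) → λ (χ : Nat) → succ χ) zero (elimNat (λ (m : Nat) → Nat) (succ (succ (succ zero))) (λ (δ : Nat) → λ (β : Nat) → succ β) zero))
  ~> refl Nat ((λ (z : Nat) → succ z) (elimNat (λ (χ : Nat) → Nat) (succ (succ (succ zero))) (λ (m : Nat) → λ (δ : Nat) → succ δ) zero))
  ~> refl Nat (succ (elimNat (λ (z : Nat) → Nat) (succ (succ (succ zero))) (λ (χ : Nat) → λ (m : Nat) → succ m) zero))
  ~> refl Nat (succ (succ (succ (succ zero))))
type:
  Eq Nat (succ (succ (succ (succ zero)))) (succ (succ (succ (succ zero))))


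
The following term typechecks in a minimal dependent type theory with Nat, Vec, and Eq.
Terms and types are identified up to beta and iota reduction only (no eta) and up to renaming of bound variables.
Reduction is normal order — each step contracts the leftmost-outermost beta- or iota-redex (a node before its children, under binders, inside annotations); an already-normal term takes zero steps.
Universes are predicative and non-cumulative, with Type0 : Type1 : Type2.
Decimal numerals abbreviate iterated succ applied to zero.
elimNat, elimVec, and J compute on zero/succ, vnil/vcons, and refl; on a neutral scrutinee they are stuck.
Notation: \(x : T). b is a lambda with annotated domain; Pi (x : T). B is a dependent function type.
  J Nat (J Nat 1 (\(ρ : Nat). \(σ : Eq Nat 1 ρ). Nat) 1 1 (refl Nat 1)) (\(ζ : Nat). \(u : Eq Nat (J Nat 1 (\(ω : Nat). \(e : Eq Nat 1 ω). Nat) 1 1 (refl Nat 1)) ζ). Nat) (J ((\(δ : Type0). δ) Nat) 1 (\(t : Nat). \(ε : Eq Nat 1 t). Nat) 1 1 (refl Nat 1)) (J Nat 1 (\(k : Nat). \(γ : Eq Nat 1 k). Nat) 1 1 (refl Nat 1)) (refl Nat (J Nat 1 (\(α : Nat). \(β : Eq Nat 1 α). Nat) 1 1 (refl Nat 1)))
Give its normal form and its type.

reduced normal form:
  1
the term's type:
  Nat


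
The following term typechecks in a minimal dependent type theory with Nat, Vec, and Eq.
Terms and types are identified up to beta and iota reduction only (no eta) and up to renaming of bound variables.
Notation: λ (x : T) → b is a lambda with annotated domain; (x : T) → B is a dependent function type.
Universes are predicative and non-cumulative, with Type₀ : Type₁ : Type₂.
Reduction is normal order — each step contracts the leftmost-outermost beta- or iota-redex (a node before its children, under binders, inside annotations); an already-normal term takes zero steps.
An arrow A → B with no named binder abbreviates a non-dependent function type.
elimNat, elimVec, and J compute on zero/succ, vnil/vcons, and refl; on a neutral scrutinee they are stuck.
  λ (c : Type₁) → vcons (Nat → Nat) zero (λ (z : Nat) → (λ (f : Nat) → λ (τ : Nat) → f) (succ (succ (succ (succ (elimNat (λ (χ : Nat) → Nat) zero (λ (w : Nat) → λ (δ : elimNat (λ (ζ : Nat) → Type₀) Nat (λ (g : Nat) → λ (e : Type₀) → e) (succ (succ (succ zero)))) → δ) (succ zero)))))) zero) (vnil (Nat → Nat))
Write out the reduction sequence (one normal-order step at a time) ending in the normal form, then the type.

normal-order reduction:
  λ (c : Type₁) → vcons (Nat → Nat) zero (λ (z : Nat) → (λ (f : Nat) → λ (τ : Nat) → f) (succ (succ (succ (succ (elimNat (λ (χ : Nat) → Nat) zero (λ (w : Nat) → λ (δ : elimNat (λ (ζ : Nat) → Type₀) Nat (λ (g : Nat) → λ (e : Type₀) → e) (succ (succ (succ zero)))) → δ) (succ zero)))))) zero) (vnil (Nat → Nat))
  ~> λ (c : Type₁) → vcons (Nat → Nat) zero (λ (z : Nat) → (λ (f : Nat) → succ (succ (succ (succ (elimNat (λ (τ : Nat) → Nat) zero (λ (χ : Nat) → λ (w : elimNat (λ (δ : Nat) → Type₀) Nat (λ (ζ : Nat) → λ (g : Type₀) → g) (succ (succ (succ zero)))) → w) (succ zero)))))) zero) (vnil (Nat → Nat))
  ~> λ (c : Type₁) → vcons (Nat → Nat) zero (λ (z : Nat) → succ (succ (succ (succ (elimNat (λ (f : Nat) → Nat) zero (λ (τ : Nat) → λ (χ : elimNat (λ (w : Nat) → Type₀) Nat (λ (δ : Nat) → λ (ζ : Type₀) → ζ) (succ (succ (succ zero)))) → χ) (succ zero)))))) (vnil (Nat → Nat))
  ~> λ (c : Type₁) → vcons (Nat → Nat) zero (λ (z : Nat) → succ (succ (succ (succ ((λ (f : Nat) → λ (τ : elimNat (λ (χ : Nat) → Type₀) Nat (λ (w : Nat) → λ (δ : Type₀) → δ) (succ (succ (succ zero)))) → τ) zero (elimNat (λ (ζ : Nat) → Nat) zero (λ (g : Nat) → λ (e : elimNat (λ (b : Nat) → Type₀) Nat (λ (ξ : Nat) → λ (ψ : Type₀) → ψ) (succ (succ (succ zero)))) → e) zero)))))) (vnil (Nat → Nat))
  ~> λ (c : Type₁) → vcons (Nat → Nat) zero (λ (z : Nat) → succ (succ (succ (succ ((λ (f : elimNat (λ (τ : Nat) → Type₀) Nat (λ (χ : Nat) → λ (w : Type₀) → w) (succ (succ (succ zero)))) → f) (elimNat (λ (δ : Nat) → Nat) zero (λ (ζ : Nat) → λ (g : elimNat (λ (e : Nat) → Type₀) Nat (λ (b : Nat) → λ (ξ : Type₀) → ξ) (succ (succ (succ zero)))) → g) zero)))))) (vnil (Nat → Nat))
  ~> λ (c : Type₁) → vcons (Nat → Nat) zero (λ (z : Nat) → succ (succ (succ (succ (elimNat (λ (f : Nat) → Nat) zero (λ (τ : Nat) → λ (χ : elimNat (λ (w : Nat) → Type₀) Nat (λ (δ : Nat) → λ (ζ : Type₀) → ζ) (succ (succ (succ zero)))) → χ) zero))))) (vnil (Nat → Nat))
  ~> λ (c : Type₁) → vcons (Nat → Nat) zero (λ (z : Nat) → succ (succ (succ (succ zero)))) (vnil (Nat → Nat))
the term's type:
  Type₁ → Vec (Nat → Nat) (succ zero)


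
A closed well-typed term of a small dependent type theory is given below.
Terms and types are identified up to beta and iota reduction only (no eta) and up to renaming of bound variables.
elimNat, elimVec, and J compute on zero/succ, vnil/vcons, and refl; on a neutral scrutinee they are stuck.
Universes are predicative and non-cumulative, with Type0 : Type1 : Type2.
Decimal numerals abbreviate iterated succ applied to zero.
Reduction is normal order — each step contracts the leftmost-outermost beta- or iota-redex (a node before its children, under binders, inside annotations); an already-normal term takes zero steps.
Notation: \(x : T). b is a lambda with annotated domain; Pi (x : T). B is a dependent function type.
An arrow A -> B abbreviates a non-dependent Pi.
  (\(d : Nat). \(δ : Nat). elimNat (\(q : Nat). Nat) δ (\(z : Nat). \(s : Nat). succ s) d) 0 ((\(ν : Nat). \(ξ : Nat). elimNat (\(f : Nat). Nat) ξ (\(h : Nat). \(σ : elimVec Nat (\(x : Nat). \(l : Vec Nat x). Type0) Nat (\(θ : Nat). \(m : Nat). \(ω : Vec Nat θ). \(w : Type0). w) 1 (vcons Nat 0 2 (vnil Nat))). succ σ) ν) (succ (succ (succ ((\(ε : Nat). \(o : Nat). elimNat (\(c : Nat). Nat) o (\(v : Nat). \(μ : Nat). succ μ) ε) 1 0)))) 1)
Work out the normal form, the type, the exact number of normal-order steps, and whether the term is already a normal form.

normal form:
  5
type:
  Nat
steps to reach normal form (normal order): 30
started in normal form: no
first contracted redex: a beta-redex


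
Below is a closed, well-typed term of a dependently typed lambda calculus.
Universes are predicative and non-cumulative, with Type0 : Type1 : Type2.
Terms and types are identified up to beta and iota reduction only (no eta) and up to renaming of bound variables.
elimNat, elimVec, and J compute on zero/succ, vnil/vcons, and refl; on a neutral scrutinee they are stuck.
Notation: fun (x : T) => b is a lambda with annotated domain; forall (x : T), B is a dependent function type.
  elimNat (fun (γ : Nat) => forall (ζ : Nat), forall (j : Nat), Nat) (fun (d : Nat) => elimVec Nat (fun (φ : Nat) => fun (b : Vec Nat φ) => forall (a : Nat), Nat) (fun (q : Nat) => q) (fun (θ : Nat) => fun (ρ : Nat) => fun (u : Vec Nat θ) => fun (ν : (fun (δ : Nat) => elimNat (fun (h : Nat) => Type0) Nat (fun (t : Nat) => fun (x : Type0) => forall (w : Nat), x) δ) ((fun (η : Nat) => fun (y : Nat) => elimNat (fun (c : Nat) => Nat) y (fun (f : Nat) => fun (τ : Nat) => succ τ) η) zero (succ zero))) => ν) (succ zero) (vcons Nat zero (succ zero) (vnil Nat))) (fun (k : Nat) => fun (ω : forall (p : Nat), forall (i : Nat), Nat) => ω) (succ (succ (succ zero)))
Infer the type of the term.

type:
  forall (γ : Nat), forall (ζ : Nat), Nat


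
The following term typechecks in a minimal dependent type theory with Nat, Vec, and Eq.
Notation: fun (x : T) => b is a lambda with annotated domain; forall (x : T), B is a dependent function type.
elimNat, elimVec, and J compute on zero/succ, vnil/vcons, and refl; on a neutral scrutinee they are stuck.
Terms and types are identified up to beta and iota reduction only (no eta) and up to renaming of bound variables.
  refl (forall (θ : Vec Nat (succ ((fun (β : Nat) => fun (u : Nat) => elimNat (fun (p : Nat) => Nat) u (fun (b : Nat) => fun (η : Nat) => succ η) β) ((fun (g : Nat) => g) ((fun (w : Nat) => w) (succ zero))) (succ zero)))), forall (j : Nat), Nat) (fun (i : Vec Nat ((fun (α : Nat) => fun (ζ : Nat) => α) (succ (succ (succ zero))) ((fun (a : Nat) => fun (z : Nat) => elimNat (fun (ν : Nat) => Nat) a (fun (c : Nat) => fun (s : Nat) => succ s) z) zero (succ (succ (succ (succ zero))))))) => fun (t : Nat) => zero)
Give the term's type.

type:
  Eq (forall (θ : Vec Nat (succ (succ (succ zero)))), forall (β : Nat), Nat) (fun (u : Vec Nat (succ (succ (succ zero)))) => fun (p : Nat) => zero) (fun (b : Vec Nat (succ (succ (succ zero)))) => fun (η : Nat) => zero)


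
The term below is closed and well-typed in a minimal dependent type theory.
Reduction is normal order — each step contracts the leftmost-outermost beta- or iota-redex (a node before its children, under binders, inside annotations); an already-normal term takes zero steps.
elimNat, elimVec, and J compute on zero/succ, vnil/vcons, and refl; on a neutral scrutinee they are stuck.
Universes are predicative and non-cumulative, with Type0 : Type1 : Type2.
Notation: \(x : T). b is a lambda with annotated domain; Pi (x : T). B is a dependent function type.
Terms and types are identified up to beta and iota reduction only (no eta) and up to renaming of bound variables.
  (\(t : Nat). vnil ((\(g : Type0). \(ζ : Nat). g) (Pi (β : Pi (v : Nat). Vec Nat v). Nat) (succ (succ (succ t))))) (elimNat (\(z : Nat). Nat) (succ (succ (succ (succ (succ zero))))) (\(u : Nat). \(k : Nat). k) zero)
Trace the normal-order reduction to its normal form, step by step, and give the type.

reduction (normal order):
  (\(t : Nat). vnil ((\(g : Type0). \(ζ : Nat). g) (Pi (β : Pi (v : Nat). Vec Nat v). Nat) (succ (succ (succ t))))) (elimNat (\(z : Nat). Nat) (succ (succ (succ (succ (succ zero))))) (\(u : Nat). \(k : Nat). k) zero)
  ~> vnil ((\(t : Type0). \(g : Nat). t) (Pi (ζ : Pi (β : Nat). Vec Nat β). Nat) (succ (succ (succ (elimNat (\(v : Nat). Nat) (succ (succ (succ (succ (succ zero))))) (\(z : Nat). \(u : Nat). u) zero)))))
  ~> vnil ((\(t : Nat). Pi (g : Pi (ζ : Nat). Vec Nat ζ). Nat) (succ (succ (succ (elimNat (\(β : Nat). Nat) (succ (succ (succ (succ (succ zero))))) (\(v : Nat). \(z : Nat). z) zero)))))
  ~> vnil (Pi (t : Pi (g : Nat). Vec Nat g). Nat)
inferred type:
  Vec (Pi (t : Pi (g : Nat). Vec Nat g). Nat) zero


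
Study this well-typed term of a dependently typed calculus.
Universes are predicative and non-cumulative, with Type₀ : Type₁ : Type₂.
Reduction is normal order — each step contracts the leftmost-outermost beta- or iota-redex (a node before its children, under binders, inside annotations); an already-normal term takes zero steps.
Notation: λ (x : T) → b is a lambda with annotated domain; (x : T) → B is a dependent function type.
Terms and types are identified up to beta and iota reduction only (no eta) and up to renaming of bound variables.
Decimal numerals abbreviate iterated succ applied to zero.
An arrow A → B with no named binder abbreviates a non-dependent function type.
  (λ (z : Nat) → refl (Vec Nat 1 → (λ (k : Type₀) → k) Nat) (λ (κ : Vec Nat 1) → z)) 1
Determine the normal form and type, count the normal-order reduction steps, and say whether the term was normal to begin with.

resulting normal form:
  refl (Vec Nat 1 → Nat) (λ (z : Vec Nat 1) → 1)
type:
  Eq (Vec Nat 1 → Nat) (λ (z : Vec Nat 1) → 1) (λ (k : Vec Nat 1) → 1)
reduction steps (normal order): 2
already normal: no
first contracted redex: a beta-redex


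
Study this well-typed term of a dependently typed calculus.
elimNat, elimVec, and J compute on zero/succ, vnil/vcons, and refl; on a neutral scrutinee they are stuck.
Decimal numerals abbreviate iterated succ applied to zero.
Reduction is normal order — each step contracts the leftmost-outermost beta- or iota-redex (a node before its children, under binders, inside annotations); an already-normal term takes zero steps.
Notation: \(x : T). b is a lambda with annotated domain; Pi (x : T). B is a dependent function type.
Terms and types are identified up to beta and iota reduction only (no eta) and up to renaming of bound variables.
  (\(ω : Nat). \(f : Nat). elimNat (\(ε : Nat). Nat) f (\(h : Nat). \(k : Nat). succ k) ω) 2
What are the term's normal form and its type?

reduced normal form:
  \(ω : Nat). succ (succ ω)
the term's type:
  Pi (ω : Nat). Nat
observation: normalization takes exactly 8 steps under the normal-order strategy.


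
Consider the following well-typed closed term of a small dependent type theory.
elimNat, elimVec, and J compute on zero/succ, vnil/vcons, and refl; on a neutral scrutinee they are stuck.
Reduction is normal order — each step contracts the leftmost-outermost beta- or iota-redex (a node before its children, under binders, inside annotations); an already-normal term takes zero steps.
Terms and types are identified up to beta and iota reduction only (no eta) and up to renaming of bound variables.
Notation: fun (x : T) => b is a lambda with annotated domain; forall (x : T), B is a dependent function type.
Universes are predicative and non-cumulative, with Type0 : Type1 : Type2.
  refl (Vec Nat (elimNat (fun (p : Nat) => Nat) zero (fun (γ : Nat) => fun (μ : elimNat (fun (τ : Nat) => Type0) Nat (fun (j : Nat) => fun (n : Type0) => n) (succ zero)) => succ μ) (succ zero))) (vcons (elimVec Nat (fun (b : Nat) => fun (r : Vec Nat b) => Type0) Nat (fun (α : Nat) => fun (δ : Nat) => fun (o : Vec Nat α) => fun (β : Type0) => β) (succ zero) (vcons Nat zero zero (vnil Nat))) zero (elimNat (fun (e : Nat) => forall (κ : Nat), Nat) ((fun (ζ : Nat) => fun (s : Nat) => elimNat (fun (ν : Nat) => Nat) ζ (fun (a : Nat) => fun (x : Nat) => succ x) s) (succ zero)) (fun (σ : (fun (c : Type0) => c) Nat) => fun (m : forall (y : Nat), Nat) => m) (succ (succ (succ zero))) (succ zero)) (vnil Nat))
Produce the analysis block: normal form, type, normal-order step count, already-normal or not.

normal form:
  refl (Vec Nat (succ zero)) (vcons Nat zero (succ (succ zero)) (vnil Nat))
the term's type:
  Eq (Vec Nat (succ zero)) (vcons Nat zero (succ (succ zero)) (vnil Nat)) (vcons Nat zero (succ (succ zero)) (vnil Nat))
reduction steps (normal order): 26
term was already normal: no
first contracted redex: an elimNat iota-redex


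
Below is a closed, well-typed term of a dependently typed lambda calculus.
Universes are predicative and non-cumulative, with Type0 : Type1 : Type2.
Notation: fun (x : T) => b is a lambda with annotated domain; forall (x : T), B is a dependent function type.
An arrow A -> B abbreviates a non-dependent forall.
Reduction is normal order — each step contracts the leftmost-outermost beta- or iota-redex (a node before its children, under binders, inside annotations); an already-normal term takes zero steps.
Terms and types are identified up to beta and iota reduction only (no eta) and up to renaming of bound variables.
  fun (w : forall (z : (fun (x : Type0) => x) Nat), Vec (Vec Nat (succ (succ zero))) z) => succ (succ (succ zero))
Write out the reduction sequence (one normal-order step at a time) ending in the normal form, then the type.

reduction (normal order):
  fun (w : forall (z : (fun (x : Type0) => x) Nat), Vec (Vec Nat (succ (succ zero))) z) => succ (succ (succ zero))
  ~> fun (w : forall (z : Nat), Vec (Vec Nat (succ (succ zero))) z) => succ (succ (succ zero))
inferred type:
  (forall (w : Nat), Vec (Vec Nat (succ (succ zero))) w) -> Nat


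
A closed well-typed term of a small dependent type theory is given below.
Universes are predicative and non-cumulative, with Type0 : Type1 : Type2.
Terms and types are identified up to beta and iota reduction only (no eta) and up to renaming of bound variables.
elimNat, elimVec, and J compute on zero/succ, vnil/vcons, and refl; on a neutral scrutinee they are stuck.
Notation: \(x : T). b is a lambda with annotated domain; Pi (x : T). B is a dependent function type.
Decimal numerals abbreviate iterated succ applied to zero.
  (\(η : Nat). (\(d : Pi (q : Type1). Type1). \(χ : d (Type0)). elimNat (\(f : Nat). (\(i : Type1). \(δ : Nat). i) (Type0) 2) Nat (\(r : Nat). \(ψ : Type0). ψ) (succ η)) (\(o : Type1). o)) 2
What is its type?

type:
  Pi (η : Type0). Type0


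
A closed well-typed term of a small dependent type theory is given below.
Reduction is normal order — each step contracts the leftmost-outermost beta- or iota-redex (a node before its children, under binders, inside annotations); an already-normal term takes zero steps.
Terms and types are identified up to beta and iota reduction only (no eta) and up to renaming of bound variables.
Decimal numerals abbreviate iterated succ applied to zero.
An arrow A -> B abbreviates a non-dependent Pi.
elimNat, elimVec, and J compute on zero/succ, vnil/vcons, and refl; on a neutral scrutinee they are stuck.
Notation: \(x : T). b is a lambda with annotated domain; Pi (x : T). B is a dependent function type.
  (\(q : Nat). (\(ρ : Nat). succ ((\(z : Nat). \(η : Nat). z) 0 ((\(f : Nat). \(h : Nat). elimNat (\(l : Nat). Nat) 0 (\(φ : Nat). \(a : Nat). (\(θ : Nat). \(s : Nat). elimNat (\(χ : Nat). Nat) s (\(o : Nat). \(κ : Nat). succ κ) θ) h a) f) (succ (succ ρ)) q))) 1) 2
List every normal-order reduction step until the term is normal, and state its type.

normal-order reduction:
  (\(q : Nat). (\(ρ : Nat). succ ((\(z : Nat). \(η : Nat). z) 0 ((\(f : Nat). \(h : Nat). elimNat (\(l : Nat). Nat) 0 (\(φ : Nat). \(a : Nat). (\(θ : Nat). \(s : Nat). elimNat (\(χ : Nat). Nat) s (\(o : Nat). \(κ : Nat). succ κ) θ) h a) f) (succ (succ ρ)) q))) 1) 2
  ~> (\(q : Nat). succ ((\(ρ : Nat). \(z : Nat). ρ) 0 ((\(η : Nat). \(f : Nat). elimNat (\(h : Nat). Nat) 0 (\(l : Nat). \(φ : Nat). (\(a : Nat). \(θ : Nat). elimNat (\(s : Nat). Nat) θ (\(χ : Nat). \(o : Nat). succ o) a) f φ) η) (succ (succ q)) 2))) 1
  ~> succ ((\(q : Nat). \(ρ : Nat). q) 0 ((\(z : Nat). \(η : Nat). elimNat (\(f : Nat). Nat) 0 (\(h : Nat). \(l : Nat). (\(φ : Nat). \(a : Nat). elimNat (\(θ : Nat). Nat) a (\(s : Nat). \(χ : Nat). succ χ) φ) η l) z) 3 2))
  ~> succ ((\(q : Nat). 0) ((\(ρ : Nat). \(z : Nat). elimNat (\(η : Nat). Nat) 0 (\(f : Nat). \(h : Nat). (\(l : Nat). \(φ : Nat). elimNat (\(a : Nat). Nat) φ (\(θ : Nat). \(s : Nat). succ s) l) z h) ρ) 3 2))
  ~> 1
the term's type:
  Nat


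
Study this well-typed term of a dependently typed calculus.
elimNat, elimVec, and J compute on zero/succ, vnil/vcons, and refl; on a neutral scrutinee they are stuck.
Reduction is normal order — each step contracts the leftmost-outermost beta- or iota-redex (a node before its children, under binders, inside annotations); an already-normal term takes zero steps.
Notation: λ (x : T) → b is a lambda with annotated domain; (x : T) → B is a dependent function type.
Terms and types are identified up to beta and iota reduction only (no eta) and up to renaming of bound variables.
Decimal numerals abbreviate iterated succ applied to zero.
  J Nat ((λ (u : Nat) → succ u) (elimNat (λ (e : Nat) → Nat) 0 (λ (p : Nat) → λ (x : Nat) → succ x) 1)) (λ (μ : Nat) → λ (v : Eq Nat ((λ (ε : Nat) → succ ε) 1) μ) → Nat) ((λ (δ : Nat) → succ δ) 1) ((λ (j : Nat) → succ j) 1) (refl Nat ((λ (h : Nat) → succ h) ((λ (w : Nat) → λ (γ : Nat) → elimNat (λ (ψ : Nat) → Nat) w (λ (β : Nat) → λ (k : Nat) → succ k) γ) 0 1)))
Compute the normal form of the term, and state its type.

resulting normal form:
  2
inferred type:
  Nat


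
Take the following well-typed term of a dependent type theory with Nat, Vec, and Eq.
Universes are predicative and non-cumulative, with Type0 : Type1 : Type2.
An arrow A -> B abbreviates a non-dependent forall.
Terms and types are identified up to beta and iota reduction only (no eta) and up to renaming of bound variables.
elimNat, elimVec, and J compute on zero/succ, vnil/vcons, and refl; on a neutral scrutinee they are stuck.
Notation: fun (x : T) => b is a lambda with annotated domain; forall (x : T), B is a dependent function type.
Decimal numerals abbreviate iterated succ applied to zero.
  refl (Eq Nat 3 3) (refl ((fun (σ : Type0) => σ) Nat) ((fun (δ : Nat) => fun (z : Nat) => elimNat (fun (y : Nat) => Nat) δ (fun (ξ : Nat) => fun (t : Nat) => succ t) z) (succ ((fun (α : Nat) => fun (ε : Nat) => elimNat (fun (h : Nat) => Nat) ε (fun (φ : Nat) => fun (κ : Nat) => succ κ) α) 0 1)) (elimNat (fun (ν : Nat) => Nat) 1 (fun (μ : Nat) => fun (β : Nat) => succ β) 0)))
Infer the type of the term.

inferred type:
  Eq (Eq Nat 3 3) (refl Nat 3) (refl Nat 3)


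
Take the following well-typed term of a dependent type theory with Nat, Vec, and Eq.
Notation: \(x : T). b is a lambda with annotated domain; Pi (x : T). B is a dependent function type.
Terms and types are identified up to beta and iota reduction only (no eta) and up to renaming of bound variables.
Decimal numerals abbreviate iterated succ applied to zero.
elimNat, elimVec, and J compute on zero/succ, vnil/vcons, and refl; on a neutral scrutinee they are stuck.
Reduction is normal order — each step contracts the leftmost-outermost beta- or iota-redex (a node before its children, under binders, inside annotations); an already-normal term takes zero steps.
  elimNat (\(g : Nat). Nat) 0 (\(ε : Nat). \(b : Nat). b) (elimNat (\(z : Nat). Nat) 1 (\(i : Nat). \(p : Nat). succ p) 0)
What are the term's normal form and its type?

reduced normal form:
  0
inferred type:
  Nat
observation: 5 normal-order steps normalize the term, beginning with an elimNat iota-redex.


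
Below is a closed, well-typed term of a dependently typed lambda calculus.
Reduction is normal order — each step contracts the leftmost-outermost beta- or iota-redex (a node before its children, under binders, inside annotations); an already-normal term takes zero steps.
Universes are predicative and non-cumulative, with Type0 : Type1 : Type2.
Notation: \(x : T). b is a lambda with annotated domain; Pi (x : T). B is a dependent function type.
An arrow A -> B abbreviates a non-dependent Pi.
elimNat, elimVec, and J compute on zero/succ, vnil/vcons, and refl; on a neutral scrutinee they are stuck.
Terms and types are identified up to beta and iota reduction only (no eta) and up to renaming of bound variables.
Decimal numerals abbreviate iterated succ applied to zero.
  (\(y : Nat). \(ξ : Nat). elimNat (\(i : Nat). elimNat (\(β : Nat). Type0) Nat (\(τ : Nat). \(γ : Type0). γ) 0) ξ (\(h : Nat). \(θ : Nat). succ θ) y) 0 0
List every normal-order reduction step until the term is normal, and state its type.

normal-order reduction sequence:
  (\(y : Nat). \(ξ : Nat). elimNat (\(i : Nat). elimNat (\(β : Nat). Type0) Nat (\(τ : Nat). \(γ : Type0). γ) 0) ξ (\(h : Nat). \(θ : Nat). succ θ) y) 0 0
  ~> (\(y : Nat). elimNat (\(ξ : Nat). elimNat (\(i : Nat). Type0) Nat (\(β : Nat). \(τ : Type0). τ) 0) y (\(γ : Nat). \(h : Nat). succ h) 0) 0
  ~> elimNat (\(y : Nat). elimNat (\(ξ : Nat). Type0) Nat (\(i : Nat). \(β : Type0). β) 0) 0 (\(τ : Nat). \(γ : Nat). succ γ) 0
  ~> 0
the term's type:
  Nat


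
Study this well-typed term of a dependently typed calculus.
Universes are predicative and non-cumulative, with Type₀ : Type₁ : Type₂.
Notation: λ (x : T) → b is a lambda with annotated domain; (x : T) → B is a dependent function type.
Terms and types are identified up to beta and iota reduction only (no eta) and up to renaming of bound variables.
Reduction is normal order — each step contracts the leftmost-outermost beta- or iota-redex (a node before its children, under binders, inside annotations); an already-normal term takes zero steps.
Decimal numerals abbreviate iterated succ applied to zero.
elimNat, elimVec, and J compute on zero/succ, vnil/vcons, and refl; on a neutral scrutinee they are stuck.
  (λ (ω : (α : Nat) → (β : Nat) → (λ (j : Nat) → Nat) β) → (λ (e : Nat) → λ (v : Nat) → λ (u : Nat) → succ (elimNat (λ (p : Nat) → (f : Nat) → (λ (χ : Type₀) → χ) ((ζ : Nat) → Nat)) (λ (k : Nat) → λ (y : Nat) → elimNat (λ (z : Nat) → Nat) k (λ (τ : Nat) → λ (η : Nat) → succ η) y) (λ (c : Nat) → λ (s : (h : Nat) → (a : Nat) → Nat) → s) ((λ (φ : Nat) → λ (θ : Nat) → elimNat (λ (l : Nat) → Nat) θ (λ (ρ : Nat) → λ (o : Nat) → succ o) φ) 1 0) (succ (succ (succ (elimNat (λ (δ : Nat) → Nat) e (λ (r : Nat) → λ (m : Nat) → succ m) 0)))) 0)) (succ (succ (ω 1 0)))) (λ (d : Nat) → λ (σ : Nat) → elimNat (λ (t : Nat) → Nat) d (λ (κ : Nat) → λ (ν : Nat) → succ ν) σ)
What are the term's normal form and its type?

reduced normal form:
  λ (ω : Nat) → λ (α : Nat) → 7
type:
  (ω : Nat) → (α : Nat) → Nat


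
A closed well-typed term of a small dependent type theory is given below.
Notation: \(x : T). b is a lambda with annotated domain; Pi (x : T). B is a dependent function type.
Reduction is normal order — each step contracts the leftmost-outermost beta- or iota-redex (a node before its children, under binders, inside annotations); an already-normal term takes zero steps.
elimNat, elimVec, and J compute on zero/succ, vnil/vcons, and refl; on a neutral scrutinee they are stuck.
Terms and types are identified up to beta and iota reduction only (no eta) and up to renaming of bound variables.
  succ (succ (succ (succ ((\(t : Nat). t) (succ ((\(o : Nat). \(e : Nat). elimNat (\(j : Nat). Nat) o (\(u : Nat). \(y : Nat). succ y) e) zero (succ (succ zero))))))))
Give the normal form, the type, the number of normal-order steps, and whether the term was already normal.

normal form:
  succ (succ (succ (succ (succ (succ (succ zero))))))
type:
  Nat
reduction steps (normal order): 10
started in normal form: no
first contracted redex: a beta-redex


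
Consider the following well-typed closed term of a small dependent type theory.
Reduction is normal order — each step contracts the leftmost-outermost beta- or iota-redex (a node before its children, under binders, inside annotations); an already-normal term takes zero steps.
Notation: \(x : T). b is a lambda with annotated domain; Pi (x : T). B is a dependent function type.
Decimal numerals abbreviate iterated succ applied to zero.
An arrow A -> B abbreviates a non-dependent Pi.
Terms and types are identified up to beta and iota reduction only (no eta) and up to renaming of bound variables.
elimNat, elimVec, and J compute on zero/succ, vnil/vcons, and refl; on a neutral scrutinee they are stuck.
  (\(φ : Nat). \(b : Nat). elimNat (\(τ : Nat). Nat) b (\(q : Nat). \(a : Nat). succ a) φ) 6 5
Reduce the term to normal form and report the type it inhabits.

normal form:
  11
type:
  Nat
observation: the first redex contracted is a beta-redex; the normal form is reached in 21 normal-order steps.


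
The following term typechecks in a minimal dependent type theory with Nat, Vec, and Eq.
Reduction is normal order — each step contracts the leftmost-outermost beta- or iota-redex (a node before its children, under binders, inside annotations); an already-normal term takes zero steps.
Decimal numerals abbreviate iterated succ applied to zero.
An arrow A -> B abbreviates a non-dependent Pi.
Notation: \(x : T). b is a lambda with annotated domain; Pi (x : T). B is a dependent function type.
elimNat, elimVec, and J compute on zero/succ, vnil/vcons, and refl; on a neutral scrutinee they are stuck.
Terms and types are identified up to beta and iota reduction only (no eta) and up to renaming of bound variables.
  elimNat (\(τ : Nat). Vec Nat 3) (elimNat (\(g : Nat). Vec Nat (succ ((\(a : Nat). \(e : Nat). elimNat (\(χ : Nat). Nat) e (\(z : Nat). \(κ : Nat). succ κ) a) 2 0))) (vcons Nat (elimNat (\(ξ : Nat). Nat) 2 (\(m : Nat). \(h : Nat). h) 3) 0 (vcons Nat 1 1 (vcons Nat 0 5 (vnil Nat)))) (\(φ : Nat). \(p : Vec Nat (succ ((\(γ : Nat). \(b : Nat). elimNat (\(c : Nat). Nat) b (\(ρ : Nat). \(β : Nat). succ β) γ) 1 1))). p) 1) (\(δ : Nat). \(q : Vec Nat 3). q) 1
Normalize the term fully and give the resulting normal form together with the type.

reduced normal form:
  vcons Nat 2 0 (vcons Nat 1 1 (vcons Nat 0 5 (vnil Nat)))
inferred type:
  Vec Nat 3


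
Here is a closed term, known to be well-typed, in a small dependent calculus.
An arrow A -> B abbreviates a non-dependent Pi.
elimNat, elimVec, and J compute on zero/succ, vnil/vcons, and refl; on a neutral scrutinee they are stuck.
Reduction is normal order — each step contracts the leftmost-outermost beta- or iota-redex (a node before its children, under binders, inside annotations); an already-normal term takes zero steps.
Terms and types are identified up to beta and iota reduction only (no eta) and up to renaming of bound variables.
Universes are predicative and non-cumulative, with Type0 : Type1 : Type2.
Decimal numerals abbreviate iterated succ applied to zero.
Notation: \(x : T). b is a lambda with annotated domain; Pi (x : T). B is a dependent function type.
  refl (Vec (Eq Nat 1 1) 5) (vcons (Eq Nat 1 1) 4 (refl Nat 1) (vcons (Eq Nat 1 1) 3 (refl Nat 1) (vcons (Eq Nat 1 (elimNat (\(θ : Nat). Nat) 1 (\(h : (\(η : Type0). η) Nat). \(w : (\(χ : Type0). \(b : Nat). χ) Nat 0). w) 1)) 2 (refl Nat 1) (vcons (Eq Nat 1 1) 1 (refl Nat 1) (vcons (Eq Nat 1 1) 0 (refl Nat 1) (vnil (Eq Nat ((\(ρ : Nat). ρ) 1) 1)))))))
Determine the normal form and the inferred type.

normal form:
  refl (Vec (Eq Nat 1 1) 5) (vcons (Eq Nat 1 1) 4 (refl Nat 1) (vcons (Eq Nat 1 1) 3 (refl Nat 1) (vcons (Eq Nat 1 1) 2 (refl Nat 1) (vcons (Eq Nat 1 1) 1 (refl Nat 1) (vcons (Eq Nat 1 1) 0 (refl Nat 1) (vnil (Eq Nat 1 1)))))))
the term's type:
  Eq (Vec (Eq Nat 1 1) 5) (vcons (Eq Nat 1 1) 4 (refl Nat 1) (vcons (Eq Nat 1 1) 3 (refl Nat 1) (vcons (Eq Nat 1 1) 2 (refl Nat 1) (vcons (Eq Nat 1 1) 1 (refl Nat 1) (vcons (Eq Nat 1 1) 0 (refl Nat 1) (vnil (Eq Nat 1 1))))))) (vcons (Eq Nat 1 1) 4 (refl Nat 1) (vcons (Eq Nat 1 1) 3 (refl Nat 1) (vcons (Eq Nat 1 1) 2 (refl Nat 1) (vcons (Eq Nat 1 1) 1 (refl Nat 1) (vcons (Eq Nat 1 1) 0 (refl Nat 1) (vnil (Eq Nat 1 1)))))))


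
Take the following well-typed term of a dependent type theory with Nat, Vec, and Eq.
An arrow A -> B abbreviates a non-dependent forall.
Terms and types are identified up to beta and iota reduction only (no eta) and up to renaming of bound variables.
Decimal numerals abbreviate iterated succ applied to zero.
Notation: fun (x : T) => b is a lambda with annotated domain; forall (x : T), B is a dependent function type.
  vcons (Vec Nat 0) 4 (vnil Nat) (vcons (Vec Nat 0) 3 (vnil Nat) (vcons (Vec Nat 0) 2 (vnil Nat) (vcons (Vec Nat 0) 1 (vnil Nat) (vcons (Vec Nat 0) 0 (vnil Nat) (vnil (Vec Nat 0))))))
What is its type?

the term's type:
  Vec (Vec Nat 0) 5


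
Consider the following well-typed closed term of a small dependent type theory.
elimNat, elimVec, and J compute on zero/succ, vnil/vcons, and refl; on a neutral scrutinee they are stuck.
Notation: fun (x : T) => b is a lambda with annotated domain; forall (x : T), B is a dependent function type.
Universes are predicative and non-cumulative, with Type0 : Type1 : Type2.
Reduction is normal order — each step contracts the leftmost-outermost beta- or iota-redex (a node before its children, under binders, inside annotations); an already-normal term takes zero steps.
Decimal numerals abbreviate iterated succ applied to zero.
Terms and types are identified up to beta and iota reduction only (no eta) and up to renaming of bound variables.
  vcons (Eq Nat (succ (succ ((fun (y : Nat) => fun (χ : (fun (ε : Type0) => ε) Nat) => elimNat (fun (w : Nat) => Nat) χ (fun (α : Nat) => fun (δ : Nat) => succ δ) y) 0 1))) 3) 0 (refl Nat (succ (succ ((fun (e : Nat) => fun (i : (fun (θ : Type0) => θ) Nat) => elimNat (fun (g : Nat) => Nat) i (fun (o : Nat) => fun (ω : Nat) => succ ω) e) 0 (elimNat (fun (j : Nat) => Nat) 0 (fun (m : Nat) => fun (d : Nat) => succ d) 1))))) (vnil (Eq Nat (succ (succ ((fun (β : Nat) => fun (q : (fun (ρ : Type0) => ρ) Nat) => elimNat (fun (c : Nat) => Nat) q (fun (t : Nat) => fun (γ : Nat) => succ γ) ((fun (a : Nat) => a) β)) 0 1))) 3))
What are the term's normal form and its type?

normal form:
  vcons (Eq Nat 3 3) 0 (refl Nat 3) (vnil (Eq Nat 3 3))
inferred type:
  Vec (Eq Nat 3 3) 1
observation: normalization takes exactly 14 steps under the normal-order strategy.


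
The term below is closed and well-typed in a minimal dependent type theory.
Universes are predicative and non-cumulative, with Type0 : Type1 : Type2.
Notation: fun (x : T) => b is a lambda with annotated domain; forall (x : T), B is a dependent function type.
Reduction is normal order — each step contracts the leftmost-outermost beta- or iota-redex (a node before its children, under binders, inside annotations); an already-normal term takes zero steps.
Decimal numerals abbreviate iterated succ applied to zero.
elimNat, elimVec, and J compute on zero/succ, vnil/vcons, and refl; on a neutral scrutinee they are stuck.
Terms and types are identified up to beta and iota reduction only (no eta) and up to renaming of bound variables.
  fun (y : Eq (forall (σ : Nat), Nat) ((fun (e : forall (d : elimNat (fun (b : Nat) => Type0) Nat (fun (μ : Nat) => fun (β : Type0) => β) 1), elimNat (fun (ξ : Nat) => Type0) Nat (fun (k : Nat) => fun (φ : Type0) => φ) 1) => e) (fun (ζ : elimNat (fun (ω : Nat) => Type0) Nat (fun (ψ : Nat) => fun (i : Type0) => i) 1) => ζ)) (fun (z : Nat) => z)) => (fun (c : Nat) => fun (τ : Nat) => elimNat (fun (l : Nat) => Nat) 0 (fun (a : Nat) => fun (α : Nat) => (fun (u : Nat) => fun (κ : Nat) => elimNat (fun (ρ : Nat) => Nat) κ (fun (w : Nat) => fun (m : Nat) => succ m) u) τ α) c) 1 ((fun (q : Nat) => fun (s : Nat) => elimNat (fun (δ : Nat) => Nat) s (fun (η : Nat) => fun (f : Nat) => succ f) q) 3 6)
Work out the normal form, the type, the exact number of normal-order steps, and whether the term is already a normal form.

reduced normal form:
  fun (y : Eq (forall (σ : Nat), Nat) (fun (e : Nat) => e) (fun (d : Nat) => d)) => 9
the term's type:
  forall (y : Eq (forall (σ : Nat), Nat) (fun (e : Nat) => e) (fun (d : Nat) => d)), Nat
steps to reach normal form (normal order): 53
started in normal form: no
first redex: a beta-redex
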